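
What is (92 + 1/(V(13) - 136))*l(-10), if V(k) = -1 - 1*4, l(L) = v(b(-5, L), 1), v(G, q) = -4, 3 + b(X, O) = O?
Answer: -51884/141 ≈ -367.97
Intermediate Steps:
b(X, O) = -3 + O
l(L) = -4
V(k) = -5 (V(k) = -1 - 4 = -5)
(92 + 1/(V(13) - 136))*l(-10) = (92 + 1/(-5 - 136))*(-4) = (92 + 1/(-141))*(-4) = (92 - 1/141)*(-4) = (12971/141)*(-4) = -51884/141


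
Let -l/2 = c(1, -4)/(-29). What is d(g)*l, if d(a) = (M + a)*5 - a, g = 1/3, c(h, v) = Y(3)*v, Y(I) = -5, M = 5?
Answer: 3160/87 ≈ 36.322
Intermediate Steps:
c(h, v) = -5*v
g = ⅓ (g = 1*(⅓) = ⅓ ≈ 0.33333)
l = 40/29 (l = -2*(-5*(-4))/(-29) = -40*(-1)/29 = -2*(-20/29) = 40/29 ≈ 1.3793)
d(a) = 25 + 4*a (d(a) = (5 + a)*5 - a = (25 + 5*a) - a = 25 + 4*a)
d(g)*l = (25 + 4*(⅓))*(40/29) = (25 + 4/3)*(40/29) = (79/3)*(40/29) = 3160/87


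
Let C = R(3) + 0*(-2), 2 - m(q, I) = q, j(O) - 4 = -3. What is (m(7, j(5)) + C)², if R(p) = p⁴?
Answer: 5776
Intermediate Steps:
j(O) = 1 (j(O) = 4 - 3 = 1)
m(q, I) = 2 - q
C = 81 (C = 3⁴ + 0*(-2) = 81 + 0 = 81)
(m(7, j(5)) + C)² = ((2 - 1*7) + 81)² = ((2 - 7) + 81)² = (-5 + 81)² = 76² = 5776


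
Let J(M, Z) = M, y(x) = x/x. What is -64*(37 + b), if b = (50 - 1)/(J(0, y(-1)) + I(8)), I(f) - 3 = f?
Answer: -29184/11 ≈ -2653.1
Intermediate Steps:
y(x) = 1
I(f) = 3 + f
b = 49/11 (b = (50 - 1)/(0 + (3 + 8)) = 49/(0 + 11) = 49/11 ≈ 4.4545)
-64*(37 + b) = -64*(37 + 49/11) = -64*456/11 = -29184/11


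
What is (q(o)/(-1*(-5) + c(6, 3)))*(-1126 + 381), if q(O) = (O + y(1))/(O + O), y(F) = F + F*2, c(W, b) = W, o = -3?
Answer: 0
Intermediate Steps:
y(F) = 3*F (y(F) = F + 2*F = 3*F)
q(O) = (3 + O)/(2*O) (q(O) = (O + 3*1)/(O + O) = (O + 3)/((2*O)) = (3 + O)*(1/(2*O)) = (3 + O)/(2*O))
(q(o)/(-1*(-5) + c(6, 3)))*(-1126 + 381) = (((½)*(3 - 3)/(-3))/(-1*(-5) + 6))*(-1126 + 381) = (((½)*(-⅓)*0)/(5 + 6))*(-745) = (0/11)*(-745) = (0*(1/11))*(-745) = 0*(-745) = 0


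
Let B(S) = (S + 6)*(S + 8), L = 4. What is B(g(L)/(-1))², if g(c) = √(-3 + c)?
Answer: 1225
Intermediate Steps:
B(S) = (6 + S)*(8 + S)
B(g(L)/(-1))² = (48 + (√(-3 + 4)/(-1))² + 14*(√(-3 + 4)/(-1)))² = (48 + (√1*(-1))² + 14*(√1*(-1)))² = (48 + (1*(-1))² + 14*(1*(-1)))² = (48 + (-1)² + 14*(-1))² = (48 + 1 - 14)² = 35² = 1225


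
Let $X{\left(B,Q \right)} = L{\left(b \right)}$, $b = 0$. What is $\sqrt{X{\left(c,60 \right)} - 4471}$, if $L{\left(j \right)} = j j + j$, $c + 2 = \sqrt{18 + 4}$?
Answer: $i \sqrt{4471} \approx 66.865 i$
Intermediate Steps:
$c = -2 + \sqrt{22}$ ($c = -2 + \sqrt{18 + 4} = -2 + \sqrt{22} \approx 2.6904$)
$L{\left(j \right)} = j + j^{2}$ ($L{\left(j \right)} = j^{2} + j = j + j^{2}$)
$X{\left(B,Q \right)} = 0$ ($X{\left(B,Q \right)} = 0 \left(1 + 0\right) = 0 \cdot 1 = 0$)
$\sqrt{X{\left(c,60 \right)} - 4471} = \sqrt{0 - 4471} = \sqrt{-4471} = i \sqrt{4471}$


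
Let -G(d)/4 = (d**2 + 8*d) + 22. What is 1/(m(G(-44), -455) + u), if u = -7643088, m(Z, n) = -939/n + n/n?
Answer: -455/3477603646 ≈ -1.3084e-7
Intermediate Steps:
G(d) = -88 - 32*d - 4*d**2 (G(d) = -4*((d**2 + 8*d) + 22) = -4*(22 + d**2 + 8*d) = -88 - 32*d - 4*d**2)
m(Z, n) = 1 - 939/n (m(Z, n) = -939/n + 1 = 1 - 939/n)
1/(m(G(-44), -455) + u) = 1/((-939 - 455)/(-455) - 7643088) = 1/(-1/455*(-1394) - 7643088) = 1/(1394/455 - 7643088) = 1/(-3477603646/455) = -455/3477603646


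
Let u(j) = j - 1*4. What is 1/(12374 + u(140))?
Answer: 1/12510 ≈ 7.9936e-5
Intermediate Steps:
u(j) = -4 + j (u(j) = j - 4 = -4 + j)
1/(12374 + u(140)) = 1/(12374 + (-4 + 140)) = 1/(12374 + 136) = 1/12510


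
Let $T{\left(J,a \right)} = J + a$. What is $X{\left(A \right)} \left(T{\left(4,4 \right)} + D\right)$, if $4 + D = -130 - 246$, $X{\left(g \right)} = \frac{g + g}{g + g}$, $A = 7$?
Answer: $-372$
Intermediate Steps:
$X{\left(g \right)} = 1$ ($X{\left(g \right)} = \frac{2 g}{2 g} = 2 g \frac{1}{2 g} = 1$)
$D = -380$ ($D = -4 - 376 = -380$)
$X{\left(A \right)} \left(T{\left(4,4 \right)} + D\right) = 1 \left(\left(4 + 4\right) - 380\right) = 1 \left(8 - 380\right) = 1 \left(-372\right) = -372$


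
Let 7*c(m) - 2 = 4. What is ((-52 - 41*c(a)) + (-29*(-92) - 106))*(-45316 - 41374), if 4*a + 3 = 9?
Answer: -1501817560/7 ≈ -2.1455e+8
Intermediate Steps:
a = 3/2 (a = -¾ + (¼)*9 = -¾ + 9/4 = 3/2 ≈ 1.5000)
c(m) = 6/7 (c(m) = 2/7 + (⅐)*4 = 2/7 + 4/7 = 6/7)
((-52 - 41*c(a)) + (-29*(-92) - 106))*(-45316 - 41374) = ((-52 - 41*6/7) + (-29*(-92) - 106))*(-45316 - 41374) = ((-52 - 246/7) + (2668 - 106))*(-86690) = (-610/7 + 2562)*(-86690) = (17324/7)*(-86690) = -1501817560/7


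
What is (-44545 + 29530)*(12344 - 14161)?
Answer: 27282255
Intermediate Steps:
(-44545 + 29530)*(12344 - 14161) = -15015*(-1817) = 27282255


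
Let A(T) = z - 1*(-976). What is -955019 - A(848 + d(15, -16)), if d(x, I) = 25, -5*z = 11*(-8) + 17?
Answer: -4780046/5 ≈ -9.5601e+5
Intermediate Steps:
z = 71/5 (z = -(11*(-8) + 17)/5 = -(-88 + 17)/5 = -⅕*(-71) = 71/5 ≈ 14.200)
A(T) = 4951/5 (A(T) = 71/5 - 1*(-976) = 71/5 + 976 = 4951/5)
-955019 - A(848 + d(15, -16)) = -955019 - 1*4951/5 = -955019 - 4951/5 = -4780046/5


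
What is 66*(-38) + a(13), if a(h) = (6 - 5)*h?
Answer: -2495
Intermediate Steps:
a(h) = h (a(h) = 1*h = h)
66*(-38) + a(13) = 66*(-38) + 13 = -2508 + 13 = -2495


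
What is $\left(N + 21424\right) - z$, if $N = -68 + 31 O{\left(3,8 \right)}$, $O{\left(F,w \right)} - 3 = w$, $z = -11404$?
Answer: $33101$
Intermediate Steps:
$O{\left(F,w \right)} = 3 + w$
$N = 273$ ($N = -68 + 31 \left(3 + 8\right) = -68 + 31 \cdot 11 = -68 + 341 = 273$)
$\left(N + 21424\right) - z = \left(273 + 21424\right) - -11404 = 21697 + 11404 = 33101$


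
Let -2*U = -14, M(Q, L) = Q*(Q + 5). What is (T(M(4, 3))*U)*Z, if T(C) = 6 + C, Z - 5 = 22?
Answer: 7938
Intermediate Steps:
M(Q, L) = Q*(5 + Q)
Z = 27 (Z = 5 + 22 = 27)
U = 7 (U = -½*(-14) = 7)
(T(M(4, 3))*U)*Z = ((6 + 4*(5 + 4))*7)*27 = ((6 + 4*9)*7)*27 = ((6 + 36)*7)*27 = (42*7)*27 = 294*27 = 7938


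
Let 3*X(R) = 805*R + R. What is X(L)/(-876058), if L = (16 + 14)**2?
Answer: -120900/438029 ≈ -0.27601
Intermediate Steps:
L = 900 (L = 30**2 = 900)
X(R) = 806*R/3 (X(R) = (805*R + R)/3 = (806*R)/3 = 806*R/3)
X(L)/(-876058) = ((806/3)*900)/(-876058) = 241800*(-1/876058) = -120900/438029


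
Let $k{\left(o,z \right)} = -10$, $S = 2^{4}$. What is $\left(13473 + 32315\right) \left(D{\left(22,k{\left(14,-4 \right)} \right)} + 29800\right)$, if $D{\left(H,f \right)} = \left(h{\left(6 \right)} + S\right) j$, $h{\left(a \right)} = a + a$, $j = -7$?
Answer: $1355507952$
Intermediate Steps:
$S = 16$
$h{\left(a \right)} = 2 a$
$D{\left(H,f \right)} = -196$ ($D{\left(H,f \right)} = \left(2 \cdot 6 + 16\right) \left(-7\right) = \left(12 + 16\right) \left(-7\right) = 28 \left(-7\right) = -196$)
$\left(13473 + 32315\right) \left(D{\left(22,k{\left(14,-4 \right)} \right)} + 29800\right) = \left(13473 + 32315\right) \left(-196 + 29800\right) = 45788 \cdot 29604 = 1355507952$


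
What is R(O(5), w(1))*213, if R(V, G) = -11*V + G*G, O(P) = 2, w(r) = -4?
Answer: -1278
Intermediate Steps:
R(V, G) = G² - 11*V (R(V, G) = -11*V + G² = G² - 11*V)
R(O(5), w(1))*213 = ((-4)² - 11*2)*213 = (16 - 22)*213 = -6*213 = -1278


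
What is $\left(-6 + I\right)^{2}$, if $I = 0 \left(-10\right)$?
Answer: $36$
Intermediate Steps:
$I = 0$
$\left(-6 + I\right)^{2} = \left(-6 + 0\right)^{2} = \left(-6\right)^{2} = 36$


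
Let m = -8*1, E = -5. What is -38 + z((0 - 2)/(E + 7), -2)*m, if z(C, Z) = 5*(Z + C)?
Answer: 82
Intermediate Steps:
m = -8
z(C, Z) = 5*C + 5*Z (z(C, Z) = 5*(C + Z) = 5*C + 5*Z)
-38 + z((0 - 2)/(E + 7), -2)*m = -38 + (5*((0 - 2)/(-5 + 7)) + 5*(-2))*(-8) = -38 + (5*(-2/2) - 10)*(-8) = -38 + (5*(-2*½) - 10)*(-8) = -38 + (5*(-1) - 10)*(-8) = -38 + (-5 - 10)*(-8) = -38 - 15*(-8) = -38 + 120 = 82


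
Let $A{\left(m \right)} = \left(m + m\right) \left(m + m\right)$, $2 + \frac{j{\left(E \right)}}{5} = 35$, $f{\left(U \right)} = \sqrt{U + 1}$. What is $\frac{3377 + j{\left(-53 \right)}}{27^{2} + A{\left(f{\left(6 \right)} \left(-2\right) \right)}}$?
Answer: $\frac{3542}{841} \approx 4.2117$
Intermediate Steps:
$f{\left(U \right)} = \sqrt{1 + U}$
$j{\left(E \right)} = 165$ ($j{\left(E \right)} = -10 + 5 \cdot 35 = -10 + 175 = 165$)
$A{\left(m \right)} = 4 m^{2}$ ($A{\left(m \right)} = 2 m 2 m = 4 m^{2}$)
$\frac{3377 + j{\left(-53 \right)}}{27^{2} + A{\left(f{\left(6 \right)} \left(-2\right) \right)}} = \frac{3377 + 165}{27^{2} + 4 \left(\sqrt{1 + 6} \left(-2\right)\right)^{2}} = \frac{3542}{729 + 4 \left(\sqrt{7} \left(-2\right)\right)^{2}} = \frac{3542}{729 + 4 \left(- 2 \sqrt{7}\right)^{2}} = \frac{3542}{729 + 4 \cdot 28} = \frac{3542}{729 + 112} = \frac{3542}{841}$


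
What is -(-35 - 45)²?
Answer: -6400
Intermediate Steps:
-(-35 - 45)² = -1*(-80)² = -1*6400 = -6400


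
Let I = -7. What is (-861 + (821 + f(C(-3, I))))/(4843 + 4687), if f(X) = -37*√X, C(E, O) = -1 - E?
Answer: -4/953 - 37*√2/9530 ≈ -0.0096879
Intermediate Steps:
(-861 + (821 + f(C(-3, I))))/(4843 + 4687) = (-861 + (821 - 37*√(-1 - 1*(-3))))/(4843 + 4687) = (-861 + (821 - 37*√(-1 + 3)))/9530 = (-861 + (821 - 37*√2))*(1/9530) = (-40 - 37*√2)*(1/9530) = -4/953 - 37*√2/9530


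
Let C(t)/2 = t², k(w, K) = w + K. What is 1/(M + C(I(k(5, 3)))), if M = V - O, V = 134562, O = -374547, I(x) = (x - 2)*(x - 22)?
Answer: 1/523221 ≈ 1.9112e-6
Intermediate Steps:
k(w, K) = K + w
I(x) = (-22 + x)*(-2 + x) (I(x) = (-2 + x)*(-22 + x) = (-22 + x)*(-2 + x))
M = 509109 (M = 134562 - 1*(-374547) = 134562 + 374547 = 509109)
C(t) = 2*t²
1/(M + C(I(k(5, 3)))) = 1/(509109 + 2*(44 + (3 + 5)² - 24*(3 + 5))²) = 1/(509109 + 2*(44 + 8² - 24*8)²) = 1/(509109 + 2*(44 + 64 - 192)²) = 1/(509109 + 2*(-84)²) = 1/(509109 + 2*7056) = 1/(509109 + 14112) = 1/523221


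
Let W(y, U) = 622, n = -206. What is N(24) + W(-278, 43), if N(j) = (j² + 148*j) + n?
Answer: 4544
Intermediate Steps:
N(j) = -206 + j² + 148*j (N(j) = (j² + 148*j) - 206 = -206 + j² + 148*j)
N(24) + W(-278, 43) = (-206 + 24² + 148*24) + 622 = (-206 + 576 + 3552) + 622 = 3922 + 622 = 4544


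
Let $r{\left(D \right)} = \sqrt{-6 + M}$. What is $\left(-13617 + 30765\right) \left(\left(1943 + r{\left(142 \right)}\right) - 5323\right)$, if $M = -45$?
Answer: $-57960240 + 17148 i \sqrt{51} \approx -5.796 \cdot 10^{7} + 1.2246 \cdot 10^{5} i$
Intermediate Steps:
$r{\left(D \right)} = i \sqrt{51}$ ($r{\left(D \right)} = \sqrt{-6 - 45} = \sqrt{-51} = i \sqrt{51}$)
$\left(-13617 + 30765\right) \left(\left(1943 + r{\left(142 \right)}\right) - 5323\right) = \left(-13617 + 30765\right) \left(\left(1943 + i \sqrt{51}\right) - 5323\right) = 17148 \left(-3380 + i \sqrt{51}\right) = -57960240 + 17148 i \sqrt{51}$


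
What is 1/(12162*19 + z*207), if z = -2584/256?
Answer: 32/7327635 ≈ 4.3670e-6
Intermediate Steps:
z = -323/32 (z = -2584*1/256 = -323/32 ≈ -10.094)
1/(12162*19 + z*207) = 1/(12162*19 - 323/32*207) = 1/(231078 - 66861/32) = 1/(7327635/32) = 32/7327635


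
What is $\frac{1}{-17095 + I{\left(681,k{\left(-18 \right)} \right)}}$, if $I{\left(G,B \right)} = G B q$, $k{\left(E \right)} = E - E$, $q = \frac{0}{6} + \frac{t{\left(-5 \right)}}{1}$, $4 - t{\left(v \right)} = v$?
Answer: $- \frac{1}{17095} \approx -5.8497 \cdot 10^{-5}$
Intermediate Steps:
$t{\left(v \right)} = 4 - v$
$q = 9$ ($q = \frac{0}{6} + \frac{4 - -5}{1} = 0 \cdot \frac{1}{6} + \left(4 + 5\right) 1 = 0 + 9 \cdot 1 = 0 + 9 = 9$)
$k{\left(E \right)} = 0$
$I{\left(G,B \right)} = 9 B G$ ($I{\left(G,B \right)} = G B 9 = B G 9 = 9 B G$)
$\frac{1}{-17095 + I{\left(681,k{\left(-18 \right)} \right)}} = \frac{1}{-17095 + 9 \cdot 0 \cdot 681} = \frac{1}{-17095 + 0} = \frac{1}{-17095} = - \frac{1}{17095}$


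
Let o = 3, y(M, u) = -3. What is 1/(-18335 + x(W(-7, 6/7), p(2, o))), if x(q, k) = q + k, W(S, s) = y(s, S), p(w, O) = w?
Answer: -1/18336 ≈ -5.4537e-5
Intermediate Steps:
W(S, s) = -3
x(q, k) = k + q
1/(-18335 + x(W(-7, 6/7), p(2, o))) = 1/(-18335 + (2 - 3)) = 1/(-18335 - 1) = 1/(-18336) = -1/18336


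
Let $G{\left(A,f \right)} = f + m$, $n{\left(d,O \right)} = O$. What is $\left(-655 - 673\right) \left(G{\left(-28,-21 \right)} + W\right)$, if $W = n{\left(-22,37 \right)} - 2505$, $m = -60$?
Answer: $3385072$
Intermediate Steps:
$G{\left(A,f \right)} = -60 + f$ ($G{\left(A,f \right)} = f - 60 = -60 + f$)
$W = -2468$ ($W = 37 - 2505 = -2468$)
$\left(-655 - 673\right) \left(G{\left(-28,-21 \right)} + W\right) = \left(-655 - 673\right) \left(\left(-60 - 21\right) - 2468\right) = - 1328 \left(-81 - 2468\right) = \left(-1328\right) \left(-2549\right) = 3385072$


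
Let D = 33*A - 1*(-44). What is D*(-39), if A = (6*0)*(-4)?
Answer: -1716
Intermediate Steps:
A = 0 (A = 0*(-4) = 0)
D = 44 (D = 33*0 - 1*(-44) = 0 + 44 = 44)
D*(-39) = 44*(-39) = -1716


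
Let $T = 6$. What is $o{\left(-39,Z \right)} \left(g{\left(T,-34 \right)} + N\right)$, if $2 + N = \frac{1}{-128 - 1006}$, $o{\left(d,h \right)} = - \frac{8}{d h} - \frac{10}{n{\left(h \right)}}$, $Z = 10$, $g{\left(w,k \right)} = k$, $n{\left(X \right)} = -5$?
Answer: $- \frac{1608505}{22113} \approx -72.74$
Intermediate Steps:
$o{\left(d,h \right)} = 2 - \frac{8}{d h}$ ($o{\left(d,h \right)} = - \frac{8}{d h} - \frac{10}{-5} = - 8 \frac{1}{d h} - -2 = - \frac{8}{d h} + 2 = 2 - \frac{8}{d h}$)
$N = - \frac{2269}{1134}$ ($N = -2 + \frac{1}{-128 - 1006} = -2 + \frac{1}{-1134} = -2 - \frac{1}{1134} = - \frac{2269}{1134} \approx -2.0009$)
$o{\left(-39,Z \right)} \left(g{\left(T,-34 \right)} + N\right) = \left(2 - \frac{8}{\left(-39\right) 10}\right) \left(-34 - \frac{2269}{1134}\right) = \left(2 - \left(- \frac{8}{39}\right) \frac{1}{10}\right) \left(- \frac{40825}{1134}\right) = \left(2 + \frac{4}{195}\right) \left(- \frac{40825}{1134}\right) = \frac{394}{195} \left(- \frac{40825}{1134}\right) = - \frac{1608505}{22113}$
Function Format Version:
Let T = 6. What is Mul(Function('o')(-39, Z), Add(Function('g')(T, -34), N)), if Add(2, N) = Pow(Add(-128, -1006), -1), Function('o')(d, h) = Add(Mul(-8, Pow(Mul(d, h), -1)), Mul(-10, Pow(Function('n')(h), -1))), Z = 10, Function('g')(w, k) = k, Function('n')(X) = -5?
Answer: Rational(-1608505, 22113) ≈ -72.740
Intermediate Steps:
Function('o')(d, h) = Add(2, Mul(-8, Pow(d, -1), Pow(h, -1))) (Function('o')(d, h) = Add(Mul(-8, Pow(Mul(d, h), -1)), Mul(-10, Pow(-5, -1))) = Add(Mul(-8, Mul(Pow(d, -1), Pow(h, -1))), Mul(-10, Rational(-1, 5))) = Add(Mul(-8, Pow(d, -1), Pow(h, -1)), 2) = Add(2, Mul(-8, Pow(d, -1), Pow(h, -1))))
N = Rational(-2269, 1134) (N = Add(-2, Pow(Add(-128, -1006), -1)) = Add(-2, Pow(-1134, -1)) = Add(-2, Rational(-1, 1134)) = Rational(-2269, 1134) ≈ -2.0009)
Mul(Function('o')(-39, Z), Add(Function('g')(T, -34), N)) = Mul(Add(2, Mul(-8, Pow(-39, -1), Pow(10, -1))), Add(-34, Rational(-2269, 1134))) = Mul(Add(2, Mul(-8, Rational(-1, 39), Rational(1, 10))), Rational(-40825, 1134)) = Mul(Add(2, Rational(4, 195)), Rational(-40825, 1134)) = Mul(Rational(394, 195), Rational(-40825, 1134)) = Rational(-1608505, 22113)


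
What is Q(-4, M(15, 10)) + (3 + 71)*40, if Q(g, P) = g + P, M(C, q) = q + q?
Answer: 2976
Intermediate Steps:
M(C, q) = 2*q
Q(g, P) = P + g
Q(-4, M(15, 10)) + (3 + 71)*40 = (2*10 - 4) + (3 + 71)*40 = (20 - 4) + 74*40 = 16 + 2960 = 2976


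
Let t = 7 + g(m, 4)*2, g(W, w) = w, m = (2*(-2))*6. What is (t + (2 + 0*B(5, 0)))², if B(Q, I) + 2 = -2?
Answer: 289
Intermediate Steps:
m = -24 (m = -4*6 = -24)
B(Q, I) = -4 (B(Q, I) = -2 - 2 = -4)
t = 15 (t = 7 + 4*2 = 7 + 8 = 15)
(t + (2 + 0*B(5, 0)))² = (15 + (2 + 0*(-4)))² = (15 + (2 + 0))² = (15 + 2)² = 17² = 289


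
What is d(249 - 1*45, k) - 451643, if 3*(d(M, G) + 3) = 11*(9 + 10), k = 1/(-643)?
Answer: -1354729/3 ≈ -4.5158e+5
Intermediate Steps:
k = -1/643 ≈ -0.0015552
d(M, G) = 200/3 (d(M, G) = -3 + (11*(9 + 10))/3 = -3 + (11*19)/3 = -3 + (⅓)*209 = -3 + 209/3 = 200/3)
d(249 - 1*45, k) - 451643 = 200/3 - 451643 = -1354729/3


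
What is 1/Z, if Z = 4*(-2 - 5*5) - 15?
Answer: -1/123 ≈ -0.0081301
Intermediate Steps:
Z = -123 (Z = 4*(-2 - 25) - 15 = 4*(-27) - 15 = -108 - 15 = -123)
1/Z = 1/(-123) = -1/123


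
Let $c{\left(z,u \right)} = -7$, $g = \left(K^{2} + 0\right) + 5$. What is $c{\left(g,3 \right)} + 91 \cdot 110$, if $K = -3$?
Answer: $10003$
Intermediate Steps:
$g = 14$ ($g = \left(\left(-3\right)^{2} + 0\right) + 5 = \left(9 + 0\right) + 5 = 9 + 5 = 14$)
$c{\left(g,3 \right)} + 91 \cdot 110 = -7 + 91 \cdot 110 = -7 + 10010 = 10003$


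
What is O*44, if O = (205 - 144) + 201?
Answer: 11528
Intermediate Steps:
O = 262 (O = 61 + 201 = 262)
O*44 = 262*44 = 11528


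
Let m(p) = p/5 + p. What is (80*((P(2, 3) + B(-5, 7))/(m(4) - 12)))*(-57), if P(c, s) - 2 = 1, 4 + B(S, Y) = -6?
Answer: -13300/3 ≈ -4433.3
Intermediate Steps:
B(S, Y) = -10 (B(S, Y) = -4 - 6 = -10)
P(c, s) = 3 (P(c, s) = 2 + 1 = 3)
m(p) = 6*p/5 (m(p) = p*(⅕) + p = p/5 + p = 6*p/5)
(80*((P(2, 3) + B(-5, 7))/(m(4) - 12)))*(-57) = (80*((3 - 10)/((6/5)*4 - 12)))*(-57) = (80*(-7/(24/5 - 12)))*(-57) = (80*(-7/(-36/5)))*(-57) = (80*(-7*(-5/36)))*(-57) = (80*(35/36))*(-57) = (700/9)*(-57) = -13300/3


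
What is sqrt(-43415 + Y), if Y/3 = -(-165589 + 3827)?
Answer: sqrt(441871) ≈ 664.73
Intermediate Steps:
Y = 485286 (Y = 3*(-(-165589 + 3827)) = 3*(-1*(-161762)) = 3*161762 = 485286)
sqrt(-43415 + Y) = sqrt(-43415 + 485286) = sqrt(441871)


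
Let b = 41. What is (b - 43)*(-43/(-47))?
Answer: -86/47 ≈ -1.8298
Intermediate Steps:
(b - 43)*(-43/(-47)) = (41 - 43)*(-43/(-47)) = -(-86)*(-1)/47 = -2*43/47 = -86/47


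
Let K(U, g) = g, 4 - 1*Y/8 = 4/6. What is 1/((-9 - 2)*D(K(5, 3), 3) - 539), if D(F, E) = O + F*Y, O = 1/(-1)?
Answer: -1/1408 ≈ -0.00071023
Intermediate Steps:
O = -1
Y = 80/3 (Y = 32 - 32/6 = 32 - 8*⅔ = 32 - 16/3 = 80/3 ≈ 26.667)
D(F, E) = -1 + 80*F/3 (D(F, E) = -1 + F*(80/3) = -1 + 80*F/3)
1/((-9 - 2)*D(K(5, 3), 3) - 539) = 1/((-9 - 2)*(-1 + (80/3)*3) - 539) = 1/(-11*(-1 + 80) - 539) = 1/(-11*79 - 539) = 1/(-869 - 539) = 1/(-1408) = -1/1408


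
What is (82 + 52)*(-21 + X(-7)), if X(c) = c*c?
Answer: 3752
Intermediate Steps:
X(c) = c²
(82 + 52)*(-21 + X(-7)) = (82 + 52)*(-21 + (-7)²) = 134*(-21 + 49) = 134*28 = 3752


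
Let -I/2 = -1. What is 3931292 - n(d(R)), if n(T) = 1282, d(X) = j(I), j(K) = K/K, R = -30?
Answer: 3930010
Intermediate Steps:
I = 2 (I = -2*(-1) = 2)
j(K) = 1
d(X) = 1
3931292 - n(d(R)) = 3931292 - 1*1282 = 3931292 - 1282 = 3930010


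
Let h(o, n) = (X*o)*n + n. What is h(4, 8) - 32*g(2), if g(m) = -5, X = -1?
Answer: 136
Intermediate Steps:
h(o, n) = n - n*o (h(o, n) = (-o)*n + n = -n*o + n = n - n*o)
h(4, 8) - 32*g(2) = 8*(1 - 1*4) - 32*(-5) = 8*(1 - 4) + 160 = 8*(-3) + 160 = -24 + 160 = 136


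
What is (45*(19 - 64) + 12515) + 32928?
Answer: 43418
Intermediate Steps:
(45*(19 - 64) + 12515) + 32928 = (45*(-45) + 12515) + 32928 = (-2025 + 12515) + 32928 = 10490 + 32928 = 43418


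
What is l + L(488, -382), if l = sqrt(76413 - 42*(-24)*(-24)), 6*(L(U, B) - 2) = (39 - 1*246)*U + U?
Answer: -50258/3 + 13*sqrt(309) ≈ -16524.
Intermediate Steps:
L(U, B) = 2 - 103*U/3 (L(U, B) = 2 + ((39 - 1*246)*U + U)/6 = 2 + ((39 - 246)*U + U)/6 = 2 + (-207*U + U)/6 = 2 + (-206*U)/6 = 2 - 103*U/3)
l = 13*sqrt(309) (l = sqrt(76413 + 1008*(-24)) = sqrt(76413 - 24192) = sqrt(52221) = 13*sqrt(309) ≈ 228.52)
l + L(488, -382) = 13*sqrt(309) + (2 - 103/3*488) = 13*sqrt(309) + (2 - 50264/3) = 13*sqrt(309) - 50258/3 = -50258/3 + 13*sqrt(309)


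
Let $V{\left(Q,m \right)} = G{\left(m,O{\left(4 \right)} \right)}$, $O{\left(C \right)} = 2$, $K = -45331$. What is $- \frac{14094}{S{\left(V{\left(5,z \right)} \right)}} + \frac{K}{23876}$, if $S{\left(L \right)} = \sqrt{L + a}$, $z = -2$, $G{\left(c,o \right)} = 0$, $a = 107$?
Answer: $- \frac{45331}{23876} - \frac{14094 \sqrt{107}}{107} \approx -1364.4$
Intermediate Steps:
$V{\left(Q,m \right)} = 0$
$S{\left(L \right)} = \sqrt{107 + L}$ ($S{\left(L \right)} = \sqrt{L + 107} = \sqrt{107 + L}$)
$- \frac{14094}{S{\left(V{\left(5,z \right)} \right)}} + \frac{K}{23876} = - \frac{14094}{\sqrt{107 + 0}} - \frac{45331}{23876} = - \frac{14094}{\sqrt{107}} - \frac{45331}{23876} = - 14094 \frac{\sqrt{107}}{107} - \frac{45331}{23876} = - \frac{14094 \sqrt{107}}{107} - \frac{45331}{23876} = - \frac{45331}{23876} - \frac{14094 \sqrt{107}}{107}$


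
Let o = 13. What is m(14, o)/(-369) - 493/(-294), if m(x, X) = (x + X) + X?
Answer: 56719/36162 ≈ 1.5685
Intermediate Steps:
m(x, X) = x + 2*X (m(x, X) = (X + x) + X = x + 2*X)
m(14, o)/(-369) - 493/(-294) = (14 + 2*13)/(-369) - 493/(-294) = (14 + 26)*(-1/369) - 493*(-1/294) = 40*(-1/369) + 493/294 = -40/369 + 493/294 = 56719/36162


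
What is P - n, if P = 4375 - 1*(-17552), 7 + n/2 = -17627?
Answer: 57195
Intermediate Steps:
n = -35268 (n = -14 + 2*(-17627) = -14 - 35254 = -35268)
P = 21927 (P = 4375 + 17552 = 21927)
P - n = 21927 - 1*(-35268) = 21927 + 35268 = 57195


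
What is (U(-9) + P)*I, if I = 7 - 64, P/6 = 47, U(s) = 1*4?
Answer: -16302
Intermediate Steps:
U(s) = 4
P = 282 (P = 6*47 = 282)
I = -57
(U(-9) + P)*I = (4 + 282)*(-57) = 286*(-57) = -16302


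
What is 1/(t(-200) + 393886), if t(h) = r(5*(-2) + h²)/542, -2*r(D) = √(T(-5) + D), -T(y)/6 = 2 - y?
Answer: 115709526904/45576362714098957 + 542*√9987/45576362714098957 ≈ 2.5388e-6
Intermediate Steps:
T(y) = -12 + 6*y (T(y) = -6*(2 - y) = -12 + 6*y)
r(D) = -√(-42 + D)/2 (r(D) = -√((-12 + 6*(-5)) + D)/2 = -√((-12 - 30) + D)/2 = -√(-42 + D)/2)
t(h) = -√(-52 + h²)/1084 (t(h) = -√(-42 + (5*(-2) + h²))/2/542 = -√(-42 + (-10 + h²))/2*(1/542) = -√(-52 + h²)/2*(1/542) = -√(-52 + h²)/1084)
1/(t(-200) + 393886) = 1/(-√(-52 + (-200)²)/1084 + 393886) = 1/(-√(-52 + 40000)/1084 + 393886) = 1/(-√9987/542 + 393886) = 1/(393886 - √9987/542)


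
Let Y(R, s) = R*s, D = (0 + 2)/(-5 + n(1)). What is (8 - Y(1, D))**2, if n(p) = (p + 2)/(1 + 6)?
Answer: 18225/256 ≈ 71.191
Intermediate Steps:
n(p) = 2/7 + p/7 (n(p) = (2 + p)/7 = (2 + p)*(1/7) = 2/7 + p/7)
D = -7/16 (D = (0 + 2)/(-5 + (2/7 + (1/7)*1)) = 2/(-5 + (2/7 + 1/7)) = 2/(-5 + 3/7) = 2/(-32/7) = 2*(-7/32) = -7/16 ≈ -0.43750)
(8 - Y(1, D))**2 = (8 - (-7)/16)**2 = (8 - 1*(-7/16))**2 = (8 + 7/16)**2 = (135/16)**2 = 18225/256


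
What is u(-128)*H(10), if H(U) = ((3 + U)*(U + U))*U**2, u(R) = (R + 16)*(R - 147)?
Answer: 800800000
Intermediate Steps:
u(R) = (-147 + R)*(16 + R) (u(R) = (16 + R)*(-147 + R) = (-147 + R)*(16 + R))
H(U) = 2*U**3*(3 + U) (H(U) = ((3 + U)*(2*U))*U**2 = (2*U*(3 + U))*U**2 = 2*U**3*(3 + U))
u(-128)*H(10) = (-2352 + (-128)**2 - 131*(-128))*(2*10**3*(3 + 10)) = (-2352 + 16384 + 16768)*(2*1000*13) = 30800*26000 = 800800000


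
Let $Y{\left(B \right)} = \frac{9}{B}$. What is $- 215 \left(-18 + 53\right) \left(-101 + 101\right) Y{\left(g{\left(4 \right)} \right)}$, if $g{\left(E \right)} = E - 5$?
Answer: $0$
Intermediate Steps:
$g{\left(E \right)} = -5 + E$ ($g{\left(E \right)} = E - 5 = -5 + E$)
$- 215 \left(-18 + 53\right) \left(-101 + 101\right) Y{\left(g{\left(4 \right)} \right)} = - 215 \left(-18 + 53\right) \left(-101 + 101\right) \frac{9}{-5 + 4} = - 215 \cdot 35 \cdot 0 \frac{9}{-1} = \left(-215\right) 0 \cdot 9 \left(-1\right) = 0 \left(-9\right) = 0$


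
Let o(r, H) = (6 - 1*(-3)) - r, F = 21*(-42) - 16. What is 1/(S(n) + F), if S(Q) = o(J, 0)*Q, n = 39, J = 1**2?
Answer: -1/586 ≈ -0.0017065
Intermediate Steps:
F = -898 (F = -882 - 16 = -898)
J = 1
o(r, H) = 9 - r (o(r, H) = (6 + 3) - r = 9 - r)
S(Q) = 8*Q (S(Q) = (9 - 1*1)*Q = (9 - 1)*Q = 8*Q)
1/(S(n) + F) = 1/(8*39 - 898) = 1/(312 - 898) = 1/(-586) = -1/586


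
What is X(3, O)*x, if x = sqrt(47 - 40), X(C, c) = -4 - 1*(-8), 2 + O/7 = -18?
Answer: 4*sqrt(7) ≈ 10.583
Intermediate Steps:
O = -140 (O = -14 + 7*(-18) = -14 - 126 = -140)
X(C, c) = 4 (X(C, c) = -4 + 8 = 4)
x = sqrt(7) ≈ 2.6458
X(3, O)*x = 4*sqrt(7)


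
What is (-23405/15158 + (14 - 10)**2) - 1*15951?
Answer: -241566135/15158 ≈ -15937.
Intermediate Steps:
(-23405/15158 + (14 - 10)**2) - 1*15951 = (-23405*1/15158 + 4**2) - 15951 = (-23405/15158 + 16) - 15951 = 219123/15158 - 15951 = -241566135/15158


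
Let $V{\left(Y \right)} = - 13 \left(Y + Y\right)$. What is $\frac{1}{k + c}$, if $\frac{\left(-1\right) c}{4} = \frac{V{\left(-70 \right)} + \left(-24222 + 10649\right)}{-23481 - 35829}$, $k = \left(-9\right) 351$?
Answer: $- \frac{29655}{93703651} \approx -0.00031648$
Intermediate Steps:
$V{\left(Y \right)} = - 26 Y$ ($V{\left(Y \right)} = - 13 \cdot 2 Y = - 26 Y$)
$k = -3159$
$c = - \frac{23506}{29655}$ ($c = - 4 \frac{\left(-26\right) \left(-70\right) + \left(-24222 + 10649\right)}{-23481 - 35829} = - 4 \frac{1820 - 13573}{-59310} = - 4 \left(\left(-11753\right) \left(- \frac{1}{59310}\right)\right) = \left(-4\right) \frac{11753}{59310} = - \frac{23506}{29655} \approx -0.79265$)
$\frac{1}{k + c} = \frac{1}{-3159 - \frac{23506}{29655}} = \frac{1}{- \frac{93703651}{29655}} = - \frac{29655}{93703651}$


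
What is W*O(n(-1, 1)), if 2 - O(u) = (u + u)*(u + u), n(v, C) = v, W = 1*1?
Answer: -2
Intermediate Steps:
W = 1
O(u) = 2 - 4*u² (O(u) = 2 - (u + u)*(u + u) = 2 - 2*u*2*u = 2 - 4*u²)
W*O(n(-1, 1)) = 1*(2 - 4*(-1)²) = 1*(2 - 4*1) = 1*(2 - 4) = 1*(-2) = -2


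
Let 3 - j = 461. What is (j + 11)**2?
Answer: 199809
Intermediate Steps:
j = -458 (j = 3 - 1*461 = 3 - 461 = -458)
(j + 11)**2 = (-458 + 11)**2 = (-447)**2 = 199809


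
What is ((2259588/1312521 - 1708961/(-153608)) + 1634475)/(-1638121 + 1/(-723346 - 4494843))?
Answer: -2339560374418733455539/2344760768373285819856 ≈ -0.99778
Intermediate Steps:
((2259588/1312521 - 1708961/(-153608)) + 1634475)/(-1638121 + 1/(-723346 - 4494843)) = ((2259588*(1/1312521) - 1708961*(-1/153608)) + 1634475)/(-1638121 + 1/(-5218189)) = ((753196/437507 + 1708961/153608) + 1634475)/(-1638121 - 1/5218189) = (17619986355/1371521944 + 1634475)/(-8548024982870/5218189) = (2241735949405755/1371521944)*(-5218189/8548024982870) = -2339560374418733455539/2344760768373285819856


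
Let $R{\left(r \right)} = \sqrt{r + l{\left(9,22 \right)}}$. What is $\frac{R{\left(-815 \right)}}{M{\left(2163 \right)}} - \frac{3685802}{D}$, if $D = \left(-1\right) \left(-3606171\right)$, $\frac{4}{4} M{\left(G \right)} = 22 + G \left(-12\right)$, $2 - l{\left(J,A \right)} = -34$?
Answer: $- \frac{3685802}{3606171} - \frac{i \sqrt{779}}{25934} \approx -1.0221 - 0.0010762 i$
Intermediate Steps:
$l{\left(J,A \right)} = 36$ ($l{\left(J,A \right)} = 2 - -34 = 2 + 34 = 36$)
$M{\left(G \right)} = 22 - 12 G$ ($M{\left(G \right)} = 22 + G \left(-12\right) = 22 - 12 G$)
$R{\left(r \right)} = \sqrt{36 + r}$ ($R{\left(r \right)} = \sqrt{r + 36} = \sqrt{36 + r}$)
$D = 3606171$
$\frac{R{\left(-815 \right)}}{M{\left(2163 \right)}} - \frac{3685802}{D} = \frac{\sqrt{36 - 815}}{22 - 25956} - \frac{3685802}{3606171} = \frac{\sqrt{-779}}{22 - 25956} - \frac{3685802}{3606171} = \frac{i \sqrt{779}}{-25934} - \frac{3685802}{3606171} = i \sqrt{779} \left(- \frac{1}{25934}\right) - \frac{3685802}{3606171} = - \frac{i \sqrt{779}}{25934} - \frac{3685802}{3606171} = - \frac{3685802}{3606171} - \frac{i \sqrt{779}}{25934}$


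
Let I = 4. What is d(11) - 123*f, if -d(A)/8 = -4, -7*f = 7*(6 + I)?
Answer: 1262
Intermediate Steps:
f = -10 (f = -(6 + 4) = -10 ≈ -10.000)
d(A) = 32 (d(A) = -8*(-4) = 32)
d(11) - 123*f = 32 - 123*(-10) = 32 + 1230 = 1262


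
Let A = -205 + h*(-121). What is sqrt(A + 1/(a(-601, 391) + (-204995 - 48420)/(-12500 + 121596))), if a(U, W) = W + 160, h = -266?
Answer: 7*sqrt(2338553810963091333)/59858481 ≈ 178.83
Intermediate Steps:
a(U, W) = 160 + W
A = 31981 (A = -205 - 266*(-121) = -205 + 32186 = 31981)
sqrt(A + 1/(a(-601, 391) + (-204995 - 48420)/(-12500 + 121596))) = sqrt(31981 + 1/((160 + 391) + (-204995 - 48420)/(-12500 + 121596))) = sqrt(31981 + 1/(551 - 253415/109096)) = sqrt(31981 + 1/(59858481/109096)) = sqrt(31981 + 109096/59858481) = sqrt(1914334189957/59858481) = 7*sqrt(2338553810963091333)/59858481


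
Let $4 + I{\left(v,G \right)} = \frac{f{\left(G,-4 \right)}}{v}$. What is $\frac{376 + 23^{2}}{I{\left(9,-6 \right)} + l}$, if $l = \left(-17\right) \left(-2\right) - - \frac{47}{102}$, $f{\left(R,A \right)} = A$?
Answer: $\frac{55386}{1837} \approx 30.15$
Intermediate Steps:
$l = \frac{3515}{102}$ ($l = 34 - \left(-47\right) \frac{1}{102} = 34 - - \frac{47}{102} = 34 + \frac{47}{102} = \frac{3515}{102} \approx 34.461$)
$I{\left(v,G \right)} = -4 - \frac{4}{v}$
$\frac{376 + 23^{2}}{I{\left(9,-6 \right)} + l} = \frac{376 + 23^{2}}{\left(-4 - \frac{4}{9}\right) + \frac{3515}{102}} = \frac{376 + 529}{\left(-4 - \frac{4}{9}\right) + \frac{3515}{102}} = \frac{905}{\left(-4 - \frac{4}{9}\right) + \frac{3515}{102}} = \frac{905}{- \frac{40}{9} + \frac{3515}{102}} = \frac{905}{\frac{9185}{306}} = 905 \cdot \frac{306}{9185} = \frac{55386}{1837}$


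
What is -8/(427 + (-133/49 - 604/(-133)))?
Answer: -532/28517 ≈ -0.018656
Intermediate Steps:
-8/(427 + (-133/49 - 604/(-133))) = -8/(427 + (-133*1/49 - 604*(-1/133))) = -8/(427 + (-19/7 + 604/133)) = -8/(427 + 243/133) = -8/57034/133 = -8*133/57034 = -532/28517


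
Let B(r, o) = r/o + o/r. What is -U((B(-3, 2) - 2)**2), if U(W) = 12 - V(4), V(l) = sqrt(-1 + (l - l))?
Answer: -12 + I ≈ -12.0 + 1.0*I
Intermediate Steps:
B(r, o) = o/r + r/o
V(l) = I (V(l) = sqrt(-1 + 0) = sqrt(-1) = I)
U(W) = 12 - I
-U((B(-3, 2) - 2)**2) = -(12 - I) = -12 + I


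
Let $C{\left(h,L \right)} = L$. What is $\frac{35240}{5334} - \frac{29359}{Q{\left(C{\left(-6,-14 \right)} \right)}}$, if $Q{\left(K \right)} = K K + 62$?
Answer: $- \frac{24584831}{229362} \approx -107.19$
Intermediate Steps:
$Q{\left(K \right)} = 62 + K^{2}$ ($Q{\left(K \right)} = K^{2} + 62 = 62 + K^{2}$)
$\frac{35240}{5334} - \frac{29359}{Q{\left(C{\left(-6,-14 \right)} \right)}} = \frac{35240}{5334} - \frac{29359}{62 + \left(-14\right)^{2}} = 35240 \cdot \frac{1}{5334} - \frac{29359}{62 + 196} = \frac{17620}{2667} - \frac{29359}{258} = - \frac{24584831}{229362}$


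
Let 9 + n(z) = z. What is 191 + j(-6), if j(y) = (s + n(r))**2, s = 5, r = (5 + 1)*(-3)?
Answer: 675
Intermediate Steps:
r = -18 (r = 6*(-3) = -18)
n(z) = -9 + z
j(y) = 484 (j(y) = (5 + (-9 - 18))**2 = (5 - 27)**2 = (-22)**2 = 484)
191 + j(-6) = 191 + 484 = 675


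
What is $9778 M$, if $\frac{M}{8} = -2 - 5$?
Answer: $-547568$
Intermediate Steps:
$M = -56$ ($M = 8 \left(-2 - 5\right) = 8 \left(-7\right) = -56$)
$9778 M = 9778 \left(-56\right) = -547568$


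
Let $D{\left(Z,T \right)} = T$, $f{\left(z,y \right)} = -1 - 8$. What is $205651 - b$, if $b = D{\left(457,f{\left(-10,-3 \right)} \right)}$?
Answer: $205660$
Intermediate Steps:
$f{\left(z,y \right)} = -9$
$b = -9$
$205651 - b = 205651 - -9 = 205651 + 9 = 205660$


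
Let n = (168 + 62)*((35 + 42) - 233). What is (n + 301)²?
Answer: 1265865241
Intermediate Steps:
n = -35880 (n = 230*(77 - 233) = 230*(-156) = -35880)
(n + 301)² = (-35880 + 301)² = (-35579)² = 1265865241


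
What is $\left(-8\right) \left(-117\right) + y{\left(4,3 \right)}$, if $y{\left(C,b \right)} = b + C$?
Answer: $943$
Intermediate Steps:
$y{\left(C,b \right)} = C + b$
$\left(-8\right) \left(-117\right) + y{\left(4,3 \right)} = \left(-8\right) \left(-117\right) + \left(4 + 3\right) = 936 + 7 = 943$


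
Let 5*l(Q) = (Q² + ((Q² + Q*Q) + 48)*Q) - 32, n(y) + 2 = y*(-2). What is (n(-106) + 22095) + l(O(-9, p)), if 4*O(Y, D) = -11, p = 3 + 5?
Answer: 3562463/160 ≈ 22265.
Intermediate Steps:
p = 8
O(Y, D) = -11/4 (O(Y, D) = (¼)*(-11) = -11/4)
n(y) = -2 - 2*y (n(y) = -2 + y*(-2) = -2 - 2*y)
l(Q) = -32/5 + Q²/5 + Q*(48 + 2*Q²)/5 (l(Q) = ((Q² + ((Q² + Q*Q) + 48)*Q) - 32)/5 = ((Q² + ((Q² + Q²) + 48)*Q) - 32)/5 = ((Q² + (2*Q² + 48)*Q) - 32)/5 = ((Q² + (48 + 2*Q²)*Q) - 32)/5 = ((Q² + Q*(48 + 2*Q²)) - 32)/5 = (-32 + Q² + Q*(48 + 2*Q²))/5 = -32/5 + Q²/5 + Q*(48 + 2*Q²)/5)
(n(-106) + 22095) + l(O(-9, p)) = ((-2 - 2*(-106)) + 22095) + (-32/5 + (-11/4)²/5 + 2*(-11/4)³/5 + (48/5)*(-11/4)) = ((-2 + 212) + 22095) + (-32/5 + (⅕)*(121/16) + (⅖)*(-1331/64) - 132/5) = (210 + 22095) + (-32/5 + 121/80 - 1331/160 - 132/5) = 22305 - 6337/160 = 3562463/160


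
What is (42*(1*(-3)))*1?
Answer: -126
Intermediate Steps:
(42*(1*(-3)))*1 = (42*(-3))*1 = -126*1 = -126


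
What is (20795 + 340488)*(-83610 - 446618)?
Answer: -191562362524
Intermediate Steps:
(20795 + 340488)*(-83610 - 446618) = 361283*(-530228) = -191562362524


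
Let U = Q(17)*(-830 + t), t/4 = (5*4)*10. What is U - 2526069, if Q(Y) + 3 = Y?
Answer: -2526489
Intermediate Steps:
Q(Y) = -3 + Y
t = 800 (t = 4*((5*4)*10) = 4*(20*10) = 4*200 = 800)
U = -420 (U = (-3 + 17)*(-830 + 800) = 14*(-30) = -420)
U - 2526069 = -420 - 2526069 = -2526489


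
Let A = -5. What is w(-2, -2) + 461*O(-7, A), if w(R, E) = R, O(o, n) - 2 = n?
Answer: -1385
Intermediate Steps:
O(o, n) = 2 + n
w(-2, -2) + 461*O(-7, A) = -2 + 461*(2 - 5) = -2 + 461*(-3) = -2 - 1383 = -1385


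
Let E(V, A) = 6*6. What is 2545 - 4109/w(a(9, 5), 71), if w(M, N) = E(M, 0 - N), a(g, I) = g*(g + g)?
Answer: 87511/36 ≈ 2430.9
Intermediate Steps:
E(V, A) = 36
a(g, I) = 2*g**2 (a(g, I) = g*(2*g) = 2*g**2)
w(M, N) = 36
2545 - 4109/w(a(9, 5), 71) = 2545 - 4109/36 = 87511/36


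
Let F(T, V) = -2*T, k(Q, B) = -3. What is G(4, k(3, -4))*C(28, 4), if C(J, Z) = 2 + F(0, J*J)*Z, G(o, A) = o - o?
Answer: 0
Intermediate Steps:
G(o, A) = 0
C(J, Z) = 2 (C(J, Z) = 2 + (-2*0)*Z = 2 + 0*Z = 2 + 0 = 2)
G(4, k(3, -4))*C(28, 4) = 0*2 = 0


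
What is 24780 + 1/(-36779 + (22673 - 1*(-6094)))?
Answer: 198537359/8012 ≈ 24780.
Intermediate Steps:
24780 + 1/(-36779 + (22673 - 1*(-6094))) = 24780 + 1/(-36779 + (22673 + 6094)) = 24780 + 1/(-36779 + 28767) = 24780 + 1/(-8012) = 24780 - 1/8012 = 198537359/8012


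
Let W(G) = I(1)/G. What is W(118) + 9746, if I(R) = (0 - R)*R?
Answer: 1150027/118 ≈ 9746.0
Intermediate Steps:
I(R) = -R² (I(R) = (-R)*R = -R²)
W(G) = -1/G (W(G) = (-1*1²)/G = (-1*1)/G = -1/G)
W(118) + 9746 = -1/118 + 9746 = 1150027/118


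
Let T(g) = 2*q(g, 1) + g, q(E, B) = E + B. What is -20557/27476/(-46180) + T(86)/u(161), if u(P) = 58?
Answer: 164950014553/36796408720 ≈ 4.4828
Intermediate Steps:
q(E, B) = B + E
T(g) = 2 + 3*g (T(g) = 2*(1 + g) + g = (2 + 2*g) + g = 2 + 3*g)
-20557/27476/(-46180) + T(86)/u(161) = -20557/27476/(-46180) + (2 + 3*86)/58 = -20557*1/27476*(-1/46180) + (2 + 258)*(1/58) = -20557/27476*(-1/46180) + 260*(1/58) = 20557/1268841680 + 130/29 = 164950014553/36796408720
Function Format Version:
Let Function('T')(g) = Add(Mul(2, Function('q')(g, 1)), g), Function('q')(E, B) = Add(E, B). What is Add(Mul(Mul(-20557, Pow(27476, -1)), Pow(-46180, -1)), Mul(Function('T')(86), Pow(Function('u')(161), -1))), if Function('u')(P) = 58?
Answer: Rational(164950014553, 36796408720) ≈ 4.4828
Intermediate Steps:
Function('q')(E, B) = Add(B, E)
Function('T')(g) = Add(2, Mul(3, g)) (Function('T')(g) = Add(Mul(2, Add(1, g)), g) = Add(Add(2, Mul(2, g)), g) = Add(2, Mul(3, g)))
Add(Mul(Mul(-20557, Pow(27476, -1)), Pow(-46180, -1)), Mul(Function('T')(86), Pow(Function('u')(161), -1))) = Add(Mul(Mul(-20557, Pow(27476, -1)), Pow(-46180, -1)), Mul(Add(2, Mul(3, 86)), Pow(58, -1))) = Add(Mul(Mul(-20557, Rational(1, 27476)), Rational(-1, 46180)), Mul(Add(2, 258), Rational(1, 58))) = Add(Mul(Rational(-20557, 27476), Rational(-1, 46180)), Mul(260, Rational(1, 58))) = Add(Rational(20557, 1268841680), Rational(130, 29)) = Rational(164950014553, 36796408720)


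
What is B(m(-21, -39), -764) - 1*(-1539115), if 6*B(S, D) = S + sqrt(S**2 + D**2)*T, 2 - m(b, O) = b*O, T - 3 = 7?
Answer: 9233873/6 + 5*sqrt(1251185)/3 ≈ 1.5408e+6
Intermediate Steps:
T = 10 (T = 3 + 7 = 10)
m(b, O) = 2 - O*b (m(b, O) = 2 - b*O = 2 - O*b)
B(S, D) = S/6 + 5*sqrt(D**2 + S**2)/3 (B(S, D) = (S + sqrt(S**2 + D**2)*10)/6 = (S + sqrt(D**2 + S**2)*10)/6 = (S + 10*sqrt(D**2 + S**2))/6 = S/6 + 5*sqrt(D**2 + S**2)/3)
B(m(-21, -39), -764) - 1*(-1539115) = ((2 - 1*(-39)*(-21))/6 + 5*sqrt((-764)**2 + (2 - 1*(-39)*(-21))**2)/3) - 1*(-1539115) = ((2 - 819)/6 + 5*sqrt(583696 + (2 - 819)**2)/3) + 1539115 = ((1/6)*(-817) + 5*sqrt(583696 + (-817)**2)/3) + 1539115 = (-817/6 + 5*sqrt(583696 + 667489)/3) + 1539115 = (-817/6 + 5*sqrt(1251185)/3) + 1539115 = 9233873/6 + 5*sqrt(1251185)/3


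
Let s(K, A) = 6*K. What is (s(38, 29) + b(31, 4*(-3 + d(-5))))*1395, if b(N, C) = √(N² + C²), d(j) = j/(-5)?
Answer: 318060 + 6975*√41 ≈ 3.6272e+5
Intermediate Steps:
d(j) = -j/5 (d(j) = j*(-⅕) = -j/5)
b(N, C) = √(C² + N²)
(s(38, 29) + b(31, 4*(-3 + d(-5))))*1395 = (6*38 + √((4*(-3 - ⅕*(-5)))² + 31²))*1395 = (228 + √((4*(-3 + 1))² + 961))*1395 = (228 + √((4*(-2))² + 961))*1395 = (228 + √((-8)² + 961))*1395 = (228 + √(64 + 961))*1395 = (228 + √1025)*1395 = (228 + 5*√41)*1395 = 318060 + 6975*√41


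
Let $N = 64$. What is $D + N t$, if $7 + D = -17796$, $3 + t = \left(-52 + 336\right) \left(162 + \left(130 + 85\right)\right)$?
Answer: $6834357$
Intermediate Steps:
$t = 107065$ ($t = -3 + \left(-52 + 336\right) \left(162 + \left(130 + 85\right)\right) = -3 + 284 \left(162 + 215\right) = -3 + 284 \cdot 377 = -3 + 107068 = 107065$)
$D = -17803$ ($D = -7 - 17796 = -17803$)
$D + N t = -17803 + 64 \cdot 107065 = -17803 + 6852160 = 6834357$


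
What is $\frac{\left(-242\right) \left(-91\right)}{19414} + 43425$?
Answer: $\frac{421537486}{9707} \approx 43426.0$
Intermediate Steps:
$\frac{\left(-242\right) \left(-91\right)}{19414} + 43425 = 22022 \cdot \frac{1}{19414} + 43425 = \frac{11011}{9707} + 43425 = \frac{421537486}{9707}$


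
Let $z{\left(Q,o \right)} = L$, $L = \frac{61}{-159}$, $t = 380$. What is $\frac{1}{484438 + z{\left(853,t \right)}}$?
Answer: $\frac{159}{77025581} \approx 2.0642 \cdot 10^{-6}$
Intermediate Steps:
$L = - \frac{61}{159}$ ($L = 61 \left(- \frac{1}{159}\right) = - \frac{61}{159} \approx -0.38365$)
$z{\left(Q,o \right)} = - \frac{61}{159}$
$\frac{1}{484438 + z{\left(853,t \right)}} = \frac{1}{484438 - \frac{61}{159}} = \frac{1}{\frac{77025581}{159}} = \frac{159}{77025581}$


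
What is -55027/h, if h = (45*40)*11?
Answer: -55027/19800 ≈ -2.7791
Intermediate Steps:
h = 19800 (h = 1800*11 = 19800)
-55027/h = -55027/19800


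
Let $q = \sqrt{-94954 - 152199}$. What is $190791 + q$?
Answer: $190791 + i \sqrt{247153} \approx 1.9079 \cdot 10^{5} + 497.15 i$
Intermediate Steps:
$q = i \sqrt{247153}$ ($q = \sqrt{-247153} = i \sqrt{247153} \approx 497.15 i$)
$190791 + q = 190791 + i \sqrt{247153}$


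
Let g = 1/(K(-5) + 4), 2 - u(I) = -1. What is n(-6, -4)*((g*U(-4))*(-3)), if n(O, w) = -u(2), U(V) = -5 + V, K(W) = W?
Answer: 81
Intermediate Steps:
u(I) = 3 (u(I) = 2 - 1*(-1) = 2 + 1 = 3)
n(O, w) = -3 (n(O, w) = -1*3 = -3)
g = -1 (g = 1/(-5 + 4) = 1/(-1) = -1)
n(-6, -4)*((g*U(-4))*(-3)) = -3*(-(-5 - 4))*(-3) = -3*(-1*(-9))*(-3) = -27*(-3) = -3*(-27) = 81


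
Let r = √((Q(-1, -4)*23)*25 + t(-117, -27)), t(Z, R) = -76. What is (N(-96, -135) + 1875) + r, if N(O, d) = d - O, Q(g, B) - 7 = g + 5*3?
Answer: 1836 + 13*√71 ≈ 1945.5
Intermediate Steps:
Q(g, B) = 22 + g (Q(g, B) = 7 + (g + 5*3) = 7 + (g + 15) = 7 + (15 + g) = 22 + g)
r = 13*√71 (r = √(((22 - 1)*23)*25 - 76) = √((21*23)*25 - 76) = √(483*25 - 76) = √(12075 - 76) = √11999 = 13*√71 ≈ 109.54)
(N(-96, -135) + 1875) + r = ((-135 - 1*(-96)) + 1875) + 13*√71 = ((-135 + 96) + 1875) + 13*√71 = (-39 + 1875) + 13*√71 = 1836 + 13*√71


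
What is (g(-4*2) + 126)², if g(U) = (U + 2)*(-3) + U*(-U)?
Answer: 6400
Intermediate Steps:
g(U) = -6 - U² - 3*U (g(U) = (2 + U)*(-3) - U² = (-6 - 3*U) - U² = -6 - U² - 3*U)
(g(-4*2) + 126)² = ((-6 - (-4*2)² - (-12)*2) + 126)² = ((-6 - 1*(-8)² - 3*(-8)) + 126)² = ((-6 - 1*64 + 24) + 126)² = ((-6 - 64 + 24) + 126)² = (-46 + 126)² = 80² = 6400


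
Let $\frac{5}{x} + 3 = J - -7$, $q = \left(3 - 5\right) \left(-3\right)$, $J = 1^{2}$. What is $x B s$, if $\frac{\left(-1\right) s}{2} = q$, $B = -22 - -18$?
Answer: $48$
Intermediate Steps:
$J = 1$
$B = -4$ ($B = -22 + 18 = -4$)
$q = 6$ ($q = \left(-2\right) \left(-3\right) = 6$)
$x = 1$ ($x = \frac{5}{-3 + \left(1 - -7\right)} = \frac{5}{-3 + \left(1 + 7\right)} = \frac{5}{-3 + 8} = \frac{5}{5} = 5 \cdot \frac{1}{5} = 1$)
$s = -12$ ($s = \left(-2\right) 6 = -12$)
$x B s = 1 \left(\left(-4\right) \left(-12\right)\right) = 1 \cdot 48 = 48$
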